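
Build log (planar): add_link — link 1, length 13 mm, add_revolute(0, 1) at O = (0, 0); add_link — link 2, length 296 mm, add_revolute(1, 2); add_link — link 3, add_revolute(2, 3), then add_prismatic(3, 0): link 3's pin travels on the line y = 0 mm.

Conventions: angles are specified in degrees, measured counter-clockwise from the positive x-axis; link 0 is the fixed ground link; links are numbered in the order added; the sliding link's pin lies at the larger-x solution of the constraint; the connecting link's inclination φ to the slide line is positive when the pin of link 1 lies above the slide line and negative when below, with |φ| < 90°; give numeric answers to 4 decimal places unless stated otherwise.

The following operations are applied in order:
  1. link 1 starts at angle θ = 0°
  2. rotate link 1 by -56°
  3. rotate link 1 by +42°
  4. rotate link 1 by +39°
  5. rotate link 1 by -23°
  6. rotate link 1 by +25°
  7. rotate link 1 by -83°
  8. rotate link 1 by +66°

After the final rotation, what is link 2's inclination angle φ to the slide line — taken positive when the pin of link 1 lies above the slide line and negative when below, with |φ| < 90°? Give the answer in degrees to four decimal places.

geometry: r = 13 mm, L = 296 mm, e = 0 mm; θ starts at 0°
rotate link 1 by -56°: θ ← 0° -56° = -56°
rotate link 1 by +42°: θ ← -56° +42° = -14°
rotate link 1 by +39°: θ ← -14° +39° = 25°
rotate link 1 by -23°: θ ← 25° -23° = 2°
rotate link 1 by +25°: θ ← 2° +25° = 27°
rotate link 1 by -83°: θ ← 27° -83° = -56°
rotate link 1 by +66°: θ ← -56° +66° = 10°
h = r sin θ − e = 2.257426 − 0 = 2.257426
sin φ = h / L = 2.257426 / 296 = 0.00762644
φ = arcsin(0.00762644) = 0.436967°

0.4370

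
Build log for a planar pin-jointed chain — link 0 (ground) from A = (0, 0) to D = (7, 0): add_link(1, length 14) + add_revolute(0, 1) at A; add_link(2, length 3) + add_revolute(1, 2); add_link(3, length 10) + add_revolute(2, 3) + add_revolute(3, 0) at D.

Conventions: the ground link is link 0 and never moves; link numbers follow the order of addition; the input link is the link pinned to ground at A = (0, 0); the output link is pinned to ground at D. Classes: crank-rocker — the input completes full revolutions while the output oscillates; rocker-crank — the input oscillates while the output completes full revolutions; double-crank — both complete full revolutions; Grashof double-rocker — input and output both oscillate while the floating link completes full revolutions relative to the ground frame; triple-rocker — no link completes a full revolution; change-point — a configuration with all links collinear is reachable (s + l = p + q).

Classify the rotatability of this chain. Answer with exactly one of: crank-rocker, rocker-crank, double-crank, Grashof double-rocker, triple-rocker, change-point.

lengths: ground=7, input=14, coupler=3, output=10
sorted: s=3 (shortest), l=14 (longest), p+q=17
s + l = 17 vs p + q = 17
s + l = p + q → change-point (collinear configuration reachable)

change-point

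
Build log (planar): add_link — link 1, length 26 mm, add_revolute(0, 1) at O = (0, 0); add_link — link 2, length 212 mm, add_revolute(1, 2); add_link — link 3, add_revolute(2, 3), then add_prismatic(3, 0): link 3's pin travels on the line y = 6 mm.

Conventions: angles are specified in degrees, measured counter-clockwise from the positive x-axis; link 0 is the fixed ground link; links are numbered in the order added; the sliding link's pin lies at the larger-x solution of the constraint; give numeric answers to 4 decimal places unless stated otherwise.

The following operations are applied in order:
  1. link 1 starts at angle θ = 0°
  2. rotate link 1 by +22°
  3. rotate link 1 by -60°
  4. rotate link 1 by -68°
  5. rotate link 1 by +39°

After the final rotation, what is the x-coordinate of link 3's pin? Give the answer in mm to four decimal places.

geometry: r = 26 mm, L = 212 mm, e = 6 mm; θ starts at 0°
rotate link 1 by +22°: θ ← 0° +22° = 22°
rotate link 1 by -60°: θ ← 22° -60° = -38°
rotate link 1 by -68°: θ ← -38° -68° = -106°
rotate link 1 by +39°: θ ← -106° +39° = -67°
crank pin P = (r cos θ, r sin θ) = (10.159009, -23.933126)
h = r sin θ − e = -23.933126 − 6 = -29.933126
x = r cos θ + √(L² − h²) = 10.159009 + 209.876173 = 220.035182

220.0352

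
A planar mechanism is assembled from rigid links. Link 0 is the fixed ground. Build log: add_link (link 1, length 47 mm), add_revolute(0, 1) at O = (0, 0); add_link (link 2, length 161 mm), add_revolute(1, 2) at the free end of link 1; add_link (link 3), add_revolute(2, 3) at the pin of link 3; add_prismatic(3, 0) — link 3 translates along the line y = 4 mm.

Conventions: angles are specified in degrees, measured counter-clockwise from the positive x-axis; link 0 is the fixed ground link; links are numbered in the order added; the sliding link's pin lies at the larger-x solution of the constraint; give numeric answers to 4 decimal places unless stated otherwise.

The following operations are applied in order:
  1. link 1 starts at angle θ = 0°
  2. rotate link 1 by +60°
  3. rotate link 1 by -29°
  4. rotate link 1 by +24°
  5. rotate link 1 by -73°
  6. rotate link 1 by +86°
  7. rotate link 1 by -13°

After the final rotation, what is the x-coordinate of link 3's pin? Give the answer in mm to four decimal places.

geometry: r = 47 mm, L = 161 mm, e = 4 mm; θ starts at 0°
rotate link 1 by +60°: θ ← 0° +60° = 60°
rotate link 1 by -29°: θ ← 60° -29° = 31°
rotate link 1 by +24°: θ ← 31° +24° = 55°
rotate link 1 by -73°: θ ← 55° -73° = -18°
rotate link 1 by +86°: θ ← -18° +86° = 68°
rotate link 1 by -13°: θ ← 68° -13° = 55°
crank pin P = (r cos θ, r sin θ) = (26.958093, 38.500146)
h = r sin θ − e = 38.500146 − 4 = 34.500146
x = r cos θ + √(L² − h²) = 26.958093 + 157.260103 = 184.218195

184.2182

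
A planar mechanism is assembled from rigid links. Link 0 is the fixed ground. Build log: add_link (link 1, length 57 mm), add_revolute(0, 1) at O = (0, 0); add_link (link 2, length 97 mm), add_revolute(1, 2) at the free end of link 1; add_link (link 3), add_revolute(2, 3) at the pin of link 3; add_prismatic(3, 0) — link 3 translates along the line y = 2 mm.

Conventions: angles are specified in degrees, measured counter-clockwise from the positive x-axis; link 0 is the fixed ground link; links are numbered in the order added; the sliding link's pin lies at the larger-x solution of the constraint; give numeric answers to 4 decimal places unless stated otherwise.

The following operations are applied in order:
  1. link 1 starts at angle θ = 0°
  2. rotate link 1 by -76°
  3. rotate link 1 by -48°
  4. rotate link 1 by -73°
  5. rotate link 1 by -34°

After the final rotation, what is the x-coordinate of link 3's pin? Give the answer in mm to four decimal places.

geometry: r = 57 mm, L = 97 mm, e = 2 mm; θ starts at 0°
rotate link 1 by -76°: θ ← 0° -76° = -76°
rotate link 1 by -48°: θ ← -76° -48° = -124°
rotate link 1 by -73°: θ ← -124° -73° = -197°
rotate link 1 by -34°: θ ← -197° -34° = -231°
crank pin P = (r cos θ, r sin θ) = (-35.871262, 44.297320)
h = r sin θ − e = 44.297320 − 2 = 42.297320
x = r cos θ + √(L² − h²) = -35.871262 + 87.292249 = 51.420987

51.4210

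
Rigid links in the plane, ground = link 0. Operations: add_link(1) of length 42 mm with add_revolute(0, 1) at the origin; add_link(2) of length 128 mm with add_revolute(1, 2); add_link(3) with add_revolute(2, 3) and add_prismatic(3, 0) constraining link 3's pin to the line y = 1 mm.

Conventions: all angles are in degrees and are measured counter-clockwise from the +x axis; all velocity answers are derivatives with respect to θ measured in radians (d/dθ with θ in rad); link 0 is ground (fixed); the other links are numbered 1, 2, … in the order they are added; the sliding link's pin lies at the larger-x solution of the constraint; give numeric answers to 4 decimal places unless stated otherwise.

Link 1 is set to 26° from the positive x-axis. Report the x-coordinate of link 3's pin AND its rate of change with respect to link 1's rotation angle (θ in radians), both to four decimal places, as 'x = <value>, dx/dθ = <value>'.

geometry: r = 42 mm, L = 128 mm, e = 1 mm
crank pin P = (r cos θ, r sin θ) = (37.749350, 18.411588)
h = r sin θ − e = 18.411588 − 1 = 17.411588
x = r cos θ + √(L² − h²) = 37.749350 + 126.810239 = 164.559588
dx/dθ = −r sin θ − h·r cos θ/√(L² − h²) (θ in radians; h = 17.411588) = -23.594735

x = 164.5596, dx/dθ = -23.5947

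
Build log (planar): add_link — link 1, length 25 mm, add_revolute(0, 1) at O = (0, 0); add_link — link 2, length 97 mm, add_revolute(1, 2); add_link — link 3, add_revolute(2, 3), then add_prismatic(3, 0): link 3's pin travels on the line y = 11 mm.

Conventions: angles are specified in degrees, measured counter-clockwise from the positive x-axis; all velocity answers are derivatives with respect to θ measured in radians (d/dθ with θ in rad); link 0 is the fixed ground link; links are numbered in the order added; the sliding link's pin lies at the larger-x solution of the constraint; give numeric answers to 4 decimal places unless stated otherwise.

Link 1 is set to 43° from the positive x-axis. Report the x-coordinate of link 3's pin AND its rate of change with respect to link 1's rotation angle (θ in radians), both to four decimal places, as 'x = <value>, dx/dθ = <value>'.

geometry: r = 25 mm, L = 97 mm, e = 11 mm
crank pin P = (r cos θ, r sin θ) = (18.283843, 17.049959)
h = r sin θ − e = 17.049959 − 11 = 6.049959
x = r cos θ + √(L² − h²) = 18.283843 + 96.811146 = 115.094989
dx/dθ = −r sin θ − h·r cos θ/√(L² − h²) (θ in radians; h = 6.049959) = -18.192560

x = 115.0950, dx/dθ = -18.1926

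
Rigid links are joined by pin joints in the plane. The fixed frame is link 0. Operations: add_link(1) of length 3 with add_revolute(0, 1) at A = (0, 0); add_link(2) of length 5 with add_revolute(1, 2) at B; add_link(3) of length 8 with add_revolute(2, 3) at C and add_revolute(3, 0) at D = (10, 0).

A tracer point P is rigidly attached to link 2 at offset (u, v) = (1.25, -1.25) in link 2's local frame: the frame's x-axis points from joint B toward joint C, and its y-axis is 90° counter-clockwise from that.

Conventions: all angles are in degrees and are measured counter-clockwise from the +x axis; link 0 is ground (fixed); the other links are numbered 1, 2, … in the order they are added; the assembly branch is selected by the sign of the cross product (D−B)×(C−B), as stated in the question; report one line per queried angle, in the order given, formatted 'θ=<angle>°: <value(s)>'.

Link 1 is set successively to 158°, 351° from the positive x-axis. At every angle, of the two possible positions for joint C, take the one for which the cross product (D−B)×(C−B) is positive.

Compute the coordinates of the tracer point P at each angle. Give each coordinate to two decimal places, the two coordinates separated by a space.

A=(0,0), D=(10.00,0)
θ=158°: B = A + 3.00·(cos158°, sin158°) = (-2.7816, 1.1238)
θ=158°: |BD| = 12.8309
θ=158°: circle(B,5.00) ∩ circle(D,8.00): a=4.8957, h=1.0161
θ=158°:   candidates: C₊=(2.1843,1.7073) cross=13.038; C₋=(2.0063,-0.3172) cross=-13.038
θ=158°:   branch + wants cross > 0 → take C=(2.1843,1.7073) (cross=13.038)
θ=158°: ex = (C−B)/|BC| = (0.9932,0.1167); ey = (-0.1167,0.9932)
θ=158°: P = B + 1.25·ex + -1.25·ey = (-1.3942,0.0282)
θ=351°: B = A + 3.00·(cos351°, sin351°) = (2.9631, -0.4693)
θ=351°: |BD| = 7.0526
θ=351°: circle(B,5.00) ∩ circle(D,8.00): a=0.7613, h=4.9417
θ=351°:   candidates: C₊=(3.3939,4.5121) cross=34.852; C₋=(4.0515,-5.3494) cross=-34.852
θ=351°:   branch + wants cross > 0 → take C=(3.3939,4.5121) (cross=34.852)
θ=351°: ex = (C−B)/|BC| = (0.0862,0.9963); ey = (-0.9963,0.0862)
θ=351°: P = B + 1.25·ex + -1.25·ey = (4.3161,0.6683)

θ=158°: -1.39 0.03
θ=351°: 4.32 0.67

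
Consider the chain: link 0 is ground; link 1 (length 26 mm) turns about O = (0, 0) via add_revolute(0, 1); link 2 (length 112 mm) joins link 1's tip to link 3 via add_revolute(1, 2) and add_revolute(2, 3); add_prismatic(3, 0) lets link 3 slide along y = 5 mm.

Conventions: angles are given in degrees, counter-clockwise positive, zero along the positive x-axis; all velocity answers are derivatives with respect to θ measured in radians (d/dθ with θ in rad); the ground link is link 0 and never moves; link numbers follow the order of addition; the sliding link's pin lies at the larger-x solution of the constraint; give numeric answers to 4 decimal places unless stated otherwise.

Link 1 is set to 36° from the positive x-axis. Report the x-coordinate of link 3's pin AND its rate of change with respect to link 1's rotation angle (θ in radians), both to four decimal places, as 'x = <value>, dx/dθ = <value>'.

geometry: r = 26 mm, L = 112 mm, e = 5 mm
crank pin P = (r cos θ, r sin θ) = (21.034442, 15.282417)
h = r sin θ − e = 15.282417 − 5 = 10.282417
x = r cos θ + √(L² − h²) = 21.034442 + 111.527001 = 132.561443
dx/dθ = −r sin θ − h·r cos θ/√(L² − h²) (θ in radians; h = 10.282417) = -17.221722

x = 132.5614, dx/dθ = -17.2217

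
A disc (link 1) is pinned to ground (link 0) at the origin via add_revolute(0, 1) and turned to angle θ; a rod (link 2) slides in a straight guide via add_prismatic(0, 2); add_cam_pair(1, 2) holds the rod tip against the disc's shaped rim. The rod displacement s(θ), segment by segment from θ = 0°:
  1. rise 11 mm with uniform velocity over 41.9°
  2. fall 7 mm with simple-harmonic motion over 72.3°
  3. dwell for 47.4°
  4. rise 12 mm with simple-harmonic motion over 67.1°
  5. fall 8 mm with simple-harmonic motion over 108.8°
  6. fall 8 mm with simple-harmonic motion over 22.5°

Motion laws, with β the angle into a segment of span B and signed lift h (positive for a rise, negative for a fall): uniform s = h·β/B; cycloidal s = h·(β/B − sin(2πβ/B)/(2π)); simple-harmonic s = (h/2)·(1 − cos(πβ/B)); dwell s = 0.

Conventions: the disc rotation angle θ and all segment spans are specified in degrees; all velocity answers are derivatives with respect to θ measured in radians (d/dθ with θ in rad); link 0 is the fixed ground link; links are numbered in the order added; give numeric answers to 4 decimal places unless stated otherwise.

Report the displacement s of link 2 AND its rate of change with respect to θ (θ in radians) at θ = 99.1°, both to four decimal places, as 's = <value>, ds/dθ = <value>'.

segment 1 (0° to 41.9°, uniform, h = 11) is passed completely: s = 0.0000 + (11) = 11.0000
θ = 99.1° falls in segment 2 (41.9° to 114.2°, simple-harmonic, h = -7): β = 99.1 − 41.9 = 57.2°, B = 72.3°; Δs = -7/2·(1 − cos(π·0.7911)) = -6.2733; s = 11.0000 − 6.2733 = 4.7267
velocity in seg [41.9°–114.2°] (simple-harmonic), θ in radians: β = 57.2° = 0.9983 rad, B = 72.3° = 1.2619 rad; ds/dθ = (πh/(2B)) sin(πβ/B) = (π·(-7)/(2·1.2619)) sin(π·0.7911) = -5.315818 mm/rad

s = 4.7267, ds/dθ = -5.3158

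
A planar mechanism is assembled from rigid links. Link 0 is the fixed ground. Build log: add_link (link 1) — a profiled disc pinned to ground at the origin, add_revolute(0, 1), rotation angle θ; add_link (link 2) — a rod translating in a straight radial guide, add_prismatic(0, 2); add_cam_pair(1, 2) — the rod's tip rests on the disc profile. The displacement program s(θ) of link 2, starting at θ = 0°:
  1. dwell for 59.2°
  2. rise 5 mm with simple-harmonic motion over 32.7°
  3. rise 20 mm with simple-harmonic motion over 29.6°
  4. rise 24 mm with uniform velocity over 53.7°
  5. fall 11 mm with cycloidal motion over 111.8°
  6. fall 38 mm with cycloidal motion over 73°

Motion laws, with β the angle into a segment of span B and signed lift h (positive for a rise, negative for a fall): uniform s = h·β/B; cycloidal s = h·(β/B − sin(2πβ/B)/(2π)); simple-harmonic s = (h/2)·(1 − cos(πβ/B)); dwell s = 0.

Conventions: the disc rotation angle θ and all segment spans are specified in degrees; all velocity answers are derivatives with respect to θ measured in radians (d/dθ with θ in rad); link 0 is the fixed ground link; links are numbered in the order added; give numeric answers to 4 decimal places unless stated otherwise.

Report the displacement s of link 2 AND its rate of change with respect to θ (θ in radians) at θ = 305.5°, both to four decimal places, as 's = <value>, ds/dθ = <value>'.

seg 1 [0°–59.2°] dwell: s stays 0.0000
seg 2 [59.2°–91.9°] simple-harmonic, h=5: full span → s += 5 → s = 5.0000
seg 3 [91.9°–121.5°] simple-harmonic, h=20: full span → s += 20 → s = 25.0000
seg 4 [121.5°–175.2°] uniform, h=24: full span → s += 24 → s = 49.0000
seg 5 [175.2°–287°] cycloidal, h=-11: full span → s += -11 → s = 38.0000
seg 6 [287°–360°] cycloidal, h=-38: θ=305.5° here. β=18.5, B=73. -38·(0.2534 − sin(2π·0.2534)/(2π)) = -3.5836 → s = 34.4164
velocity in seg [287°–360°] (cycloidal), θ in radians: β = 18.5° = 0.3229 rad, B = 73° = 1.2741 rad; ds/dθ = (h/B)(1 − cos(2πβ/B)) = ((-38)/1.2741)(1 − cos(2π·0.2534)) = -30.466922 mm/rad

s = 34.4164, ds/dθ = -30.4669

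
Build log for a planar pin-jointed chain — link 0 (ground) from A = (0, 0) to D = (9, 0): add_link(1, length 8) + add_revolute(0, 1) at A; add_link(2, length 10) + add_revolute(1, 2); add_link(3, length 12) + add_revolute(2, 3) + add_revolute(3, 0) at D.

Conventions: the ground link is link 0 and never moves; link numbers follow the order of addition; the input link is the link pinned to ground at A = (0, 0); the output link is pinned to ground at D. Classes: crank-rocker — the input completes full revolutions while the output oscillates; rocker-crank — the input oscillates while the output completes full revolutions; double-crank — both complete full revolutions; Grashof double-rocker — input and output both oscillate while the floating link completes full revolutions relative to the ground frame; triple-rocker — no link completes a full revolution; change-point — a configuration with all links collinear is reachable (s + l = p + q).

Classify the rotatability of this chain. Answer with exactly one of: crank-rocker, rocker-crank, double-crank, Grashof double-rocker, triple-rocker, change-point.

lengths: ground=9, input=8, coupler=10, output=12
sorted: s=8 (shortest), l=12 (longest), p+q=19
s + l = 20 vs p + q = 19
s + l > p + q → non-Grashof → no link fully rotates → triple-rocker

triple-rocker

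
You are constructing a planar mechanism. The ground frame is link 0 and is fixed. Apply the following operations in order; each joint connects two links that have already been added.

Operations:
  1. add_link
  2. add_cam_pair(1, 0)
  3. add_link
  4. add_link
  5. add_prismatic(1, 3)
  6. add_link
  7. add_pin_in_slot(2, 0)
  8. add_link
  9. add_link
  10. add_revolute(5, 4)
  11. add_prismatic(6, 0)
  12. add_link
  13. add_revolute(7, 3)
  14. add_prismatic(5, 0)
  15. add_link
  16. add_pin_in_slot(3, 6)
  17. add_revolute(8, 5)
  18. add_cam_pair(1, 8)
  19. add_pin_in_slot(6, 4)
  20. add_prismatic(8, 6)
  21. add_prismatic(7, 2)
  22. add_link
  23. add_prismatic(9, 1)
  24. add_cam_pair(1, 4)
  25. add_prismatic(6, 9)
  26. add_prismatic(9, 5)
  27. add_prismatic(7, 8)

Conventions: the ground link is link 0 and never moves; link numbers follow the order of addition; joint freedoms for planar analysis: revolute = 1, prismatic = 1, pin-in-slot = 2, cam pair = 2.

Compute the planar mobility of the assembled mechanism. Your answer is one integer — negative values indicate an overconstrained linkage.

L=1 J1=0 J2=0
add link → L=2 J1=0 J2=0
C@1,0 dof=2 J2 → L=2 J1=0 J2=1
add link → L=3 J1=0 J2=1
add link → L=4 J1=0 J2=1
P@1,3 dof=1 J1 → L=4 J1=1 J2=1
add link → L=5 J1=1 J2=1
PS@2,0 dof=2 J2 → L=5 J1=1 J2=2
add link → L=6 J1=1 J2=2
add link → L=7 J1=1 J2=2
R@5,4 dof=1 J1 → L=7 J1=2 J2=2
P@6,0 dof=1 J1 → L=7 J1=3 J2=2
add link → L=8 J1=3 J2=2
R@7,3 dof=1 J1 → L=8 J1=4 J2=2
P@5,0 dof=1 J1 → L=8 J1=5 J2=2
add link → L=9 J1=5 J2=2
PS@3,6 dof=2 J2 → L=9 J1=5 J2=3
R@8,5 dof=1 J1 → L=9 J1=6 J2=3
C@1,8 dof=2 J2 → L=9 J1=6 J2=4
PS@6,4 dof=2 J2 → L=9 J1=6 J2=5
P@8,6 dof=1 J1 → L=9 J1=7 J2=5
P@7,2 dof=1 J1 → L=9 J1=8 J2=5
add link → L=10 J1=8 J2=5
P@9,1 dof=1 J1 → L=10 J1=9 J2=5
C@1,4 dof=2 J2 → L=10 J1=9 J2=6
P@6,9 dof=1 J1 → L=10 J1=10 J2=6
P@9,5 dof=1 J1 → L=10 J1=11 J2=6
P@7,8 dof=1 J1 → L=10 J1=12 J2=6
M=3(L−1)−2J1−J2=3·9−2·12−6=-3

M = -3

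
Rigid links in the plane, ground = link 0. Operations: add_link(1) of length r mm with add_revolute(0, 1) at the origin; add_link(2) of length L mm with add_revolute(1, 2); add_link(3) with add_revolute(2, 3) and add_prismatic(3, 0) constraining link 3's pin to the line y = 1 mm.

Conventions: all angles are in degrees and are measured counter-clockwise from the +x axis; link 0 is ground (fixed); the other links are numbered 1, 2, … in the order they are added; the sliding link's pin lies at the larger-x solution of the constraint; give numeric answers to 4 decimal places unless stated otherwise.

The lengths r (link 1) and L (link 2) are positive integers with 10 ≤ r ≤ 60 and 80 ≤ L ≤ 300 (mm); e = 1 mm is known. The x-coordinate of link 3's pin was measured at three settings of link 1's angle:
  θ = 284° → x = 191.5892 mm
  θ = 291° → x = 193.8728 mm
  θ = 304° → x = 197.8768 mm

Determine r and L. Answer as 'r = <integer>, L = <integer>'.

constraint per measurement: (x − r cos θ)² + (r sin θ − e)² = L²
subtracting the θ₁ and θ₂ equations cancels the r² and L² terms:
r = (x₁² − x₂²) / (2[(x₁cos θ₁ + e sin θ₁) − (x₂cos θ₂ + e sin θ₂)]) = 18.9995 → r = 19
L² = (x₁ − r cos θ₁)² + (r sin θ₁ − e)² = 35344.0071 → L = 188.0000 → L = 188
check at θ₃=304°: x = 197.8768 (printed 197.8768) ✓

r = 19, L = 188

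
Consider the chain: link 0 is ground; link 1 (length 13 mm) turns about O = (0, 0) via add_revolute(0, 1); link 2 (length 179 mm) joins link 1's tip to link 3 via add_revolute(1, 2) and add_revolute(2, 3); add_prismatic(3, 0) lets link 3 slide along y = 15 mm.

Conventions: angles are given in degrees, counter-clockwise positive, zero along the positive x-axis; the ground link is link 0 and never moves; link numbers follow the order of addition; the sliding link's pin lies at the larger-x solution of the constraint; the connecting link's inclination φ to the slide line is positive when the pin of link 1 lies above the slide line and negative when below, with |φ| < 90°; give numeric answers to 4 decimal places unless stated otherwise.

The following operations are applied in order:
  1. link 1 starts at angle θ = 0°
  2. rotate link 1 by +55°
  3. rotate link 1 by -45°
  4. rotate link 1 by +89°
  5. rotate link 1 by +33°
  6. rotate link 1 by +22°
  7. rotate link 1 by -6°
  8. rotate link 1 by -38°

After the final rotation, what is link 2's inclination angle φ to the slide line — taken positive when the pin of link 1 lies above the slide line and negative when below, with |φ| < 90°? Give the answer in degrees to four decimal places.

geometry: r = 13 mm, L = 179 mm, e = 15 mm; θ starts at 0°
rotate link 1 by +55°: θ ← 0° +55° = 55°
rotate link 1 by -45°: θ ← 55° -45° = 10°
rotate link 1 by +89°: θ ← 10° +89° = 99°
rotate link 1 by +33°: θ ← 99° +33° = 132°
rotate link 1 by +22°: θ ← 132° +22° = 154°
rotate link 1 by -6°: θ ← 154° -6° = 148°
rotate link 1 by -38°: θ ← 148° -38° = 110°
h = r sin θ − e = 12.216004 − 15 = -2.783996
sin φ = h / L = -2.783996 / 179 = -0.01555305
φ = arcsin(-0.01555305) = -0.891160°

-0.8912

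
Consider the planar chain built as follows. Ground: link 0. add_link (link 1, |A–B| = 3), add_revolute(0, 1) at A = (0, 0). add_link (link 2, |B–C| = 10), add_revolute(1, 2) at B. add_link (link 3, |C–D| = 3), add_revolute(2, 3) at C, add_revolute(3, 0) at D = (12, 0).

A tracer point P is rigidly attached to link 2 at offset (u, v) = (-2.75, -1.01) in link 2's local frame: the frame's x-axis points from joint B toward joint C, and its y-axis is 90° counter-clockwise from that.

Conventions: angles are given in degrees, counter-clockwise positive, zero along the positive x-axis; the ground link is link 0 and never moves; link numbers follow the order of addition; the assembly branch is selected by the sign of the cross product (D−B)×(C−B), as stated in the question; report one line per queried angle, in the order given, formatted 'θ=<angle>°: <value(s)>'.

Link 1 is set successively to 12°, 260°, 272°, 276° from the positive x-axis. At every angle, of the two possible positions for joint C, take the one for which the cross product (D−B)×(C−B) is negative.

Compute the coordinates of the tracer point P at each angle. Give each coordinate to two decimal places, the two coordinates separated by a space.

A=(0,0), D=(12.00,0)
θ=12°: B = A + 3.00·(cos12°, sin12°) = (2.9344, 0.6237)
θ=12°: |BD| = 9.0870
θ=12°: circle(B,10.00) ∩ circle(D,3.00): a=9.5507, h=2.9640
θ=12°:   candidates: C₊=(12.6660,2.9251) cross=26.933; C₋=(12.2591,-2.9888) cross=-26.933
θ=12°:   branch - wants cross < 0 → take C=(12.2591,-2.9888) (cross=-26.933)
θ=12°: ex = (C−B)/|BC| = (0.9325,-0.3613); ey = (0.3613,0.9325)
θ=12°: P = B + -2.75·ex + -1.01·ey = (0.0053,0.6754)
θ=260°: B = A + 3.00·(cos260°, sin260°) = (-0.5209, -2.9544)
θ=260°: |BD| = 12.8648
θ=260°: circle(B,10.00) ∩ circle(D,3.00): a=9.9692, h=0.7845
θ=260°:   candidates: C₊=(9.0016,0.0986) cross=10.093; C₋=(9.3620,-1.4285) cross=-10.093
θ=260°:   branch - wants cross < 0 → take C=(9.3620,-1.4285) (cross=-10.093)
θ=260°: ex = (C−B)/|BC| = (0.9883,0.1526); ey = (-0.1526,0.9883)
θ=260°: P = B + -2.75·ex + -1.01·ey = (-3.0846,-4.3722)
θ=272°: B = A + 3.00·(cos272°, sin272°) = (0.1047, -2.9982)
θ=272°: |BD| = 12.2673
θ=272°: circle(B,10.00) ∩ circle(D,3.00): a=9.8427, h=1.7667
θ=272°:   candidates: C₊=(9.2171,1.1205) cross=21.673; C₋=(10.0807,-2.3057) cross=-21.673
θ=272°:   branch - wants cross < 0 → take C=(10.0807,-2.3057) (cross=-21.673)
θ=272°: ex = (C−B)/|BC| = (0.9976,0.0692); ey = (-0.0692,0.9976)
θ=272°: P = B + -2.75·ex + -1.01·ey = (-2.5688,-4.1962)
θ=276°: B = A + 3.00·(cos276°, sin276°) = (0.3136, -2.9836)
θ=276°: |BD| = 12.0613
θ=276°: circle(B,10.00) ∩ circle(D,3.00): a=9.8030, h=1.9750
θ=276°:   candidates: C₊=(9.3234,1.3550) cross=23.820; C₋=(10.3005,-2.4722) cross=-23.820
θ=276°:   branch - wants cross < 0 → take C=(10.3005,-2.4722) (cross=-23.820)
θ=276°: ex = (C−B)/|BC| = (0.9987,0.0511); ey = (-0.0511,0.9987)
θ=276°: P = B + -2.75·ex + -1.01·ey = (-2.3812,-4.1329)

θ=12°: 0.01 0.68
θ=260°: -3.08 -4.37
θ=272°: -2.57 -4.20
θ=276°: -2.38 -4.13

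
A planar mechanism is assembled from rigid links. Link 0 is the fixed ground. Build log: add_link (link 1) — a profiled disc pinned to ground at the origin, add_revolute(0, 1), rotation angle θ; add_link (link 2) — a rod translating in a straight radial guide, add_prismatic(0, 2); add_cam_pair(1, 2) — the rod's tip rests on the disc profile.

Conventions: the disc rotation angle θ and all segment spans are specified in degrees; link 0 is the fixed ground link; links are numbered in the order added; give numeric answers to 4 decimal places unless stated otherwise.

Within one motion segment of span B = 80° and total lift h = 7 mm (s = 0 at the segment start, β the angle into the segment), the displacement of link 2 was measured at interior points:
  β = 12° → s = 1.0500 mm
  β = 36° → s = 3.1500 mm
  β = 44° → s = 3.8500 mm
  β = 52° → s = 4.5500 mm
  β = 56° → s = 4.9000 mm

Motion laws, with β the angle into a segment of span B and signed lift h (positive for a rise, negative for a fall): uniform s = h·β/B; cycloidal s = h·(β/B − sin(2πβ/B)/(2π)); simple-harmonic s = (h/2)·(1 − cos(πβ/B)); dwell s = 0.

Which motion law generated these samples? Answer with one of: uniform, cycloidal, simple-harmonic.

candidates at β/B = r: uniform s = h·r (linear in β); cycloidal s = h·(r − sin(2πr)/(2π)); simple-harmonic s = (h/2)(1 − cos(πr))
β=12°: printed 1.0500 | uniform 1.0500, cycloidal 0.1487, simple-harmonic 0.3815
β=36°: printed 3.1500 | uniform 3.1500, cycloidal 2.8057, simple-harmonic 2.9525
β=44°: printed 3.8500 | uniform 3.8500, cycloidal 4.1943, simple-harmonic 4.0475
β=52°: printed 4.5500 | uniform 4.5500, cycloidal 5.4513, simple-harmonic 5.0890
β=56°: printed 4.9000 | uniform 4.9000, cycloidal 5.9596, simple-harmonic 5.5572
only one law matches every sample → uniform

uniform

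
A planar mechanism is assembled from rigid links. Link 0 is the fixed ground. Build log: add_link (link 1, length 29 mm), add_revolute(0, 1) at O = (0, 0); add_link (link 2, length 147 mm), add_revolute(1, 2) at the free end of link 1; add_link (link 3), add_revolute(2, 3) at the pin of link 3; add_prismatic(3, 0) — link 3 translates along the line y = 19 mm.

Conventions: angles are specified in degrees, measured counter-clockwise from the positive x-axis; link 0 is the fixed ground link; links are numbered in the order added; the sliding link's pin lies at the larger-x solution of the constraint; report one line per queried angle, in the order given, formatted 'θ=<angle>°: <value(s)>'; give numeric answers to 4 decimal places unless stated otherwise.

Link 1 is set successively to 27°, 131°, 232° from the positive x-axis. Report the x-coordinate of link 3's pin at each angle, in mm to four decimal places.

geometry: r = 29 mm, L = 147 mm, e = 19 mm
θ=27°: crank pin P = (r cos θ, r sin θ) = (25.839189, 13.165724)
θ=27°: h = r sin θ − e = 13.165724 − 19 = -5.834276
θ=27°: x = r cos θ + √(L² − h²) = 25.839189 + 146.884176 = 172.723365
θ=131°: crank pin P = (r cos θ, r sin θ) = (-19.025712, 21.886578)
θ=131°: h = r sin θ − e = 21.886578 − 19 = 2.886578
θ=131°: x = r cos θ + √(L² − h²) = -19.025712 + 146.971656 = 127.945944
θ=232°: crank pin P = (r cos θ, r sin θ) = (-17.854183, -22.852312)
θ=232°: h = r sin θ − e = -22.852312 − 19 = -41.852312
θ=232°: x = r cos θ + √(L² − h²) = -17.854183 + 140.916230 = 123.062048

θ=27°: 172.7234
θ=131°: 127.9459
θ=232°: 123.0620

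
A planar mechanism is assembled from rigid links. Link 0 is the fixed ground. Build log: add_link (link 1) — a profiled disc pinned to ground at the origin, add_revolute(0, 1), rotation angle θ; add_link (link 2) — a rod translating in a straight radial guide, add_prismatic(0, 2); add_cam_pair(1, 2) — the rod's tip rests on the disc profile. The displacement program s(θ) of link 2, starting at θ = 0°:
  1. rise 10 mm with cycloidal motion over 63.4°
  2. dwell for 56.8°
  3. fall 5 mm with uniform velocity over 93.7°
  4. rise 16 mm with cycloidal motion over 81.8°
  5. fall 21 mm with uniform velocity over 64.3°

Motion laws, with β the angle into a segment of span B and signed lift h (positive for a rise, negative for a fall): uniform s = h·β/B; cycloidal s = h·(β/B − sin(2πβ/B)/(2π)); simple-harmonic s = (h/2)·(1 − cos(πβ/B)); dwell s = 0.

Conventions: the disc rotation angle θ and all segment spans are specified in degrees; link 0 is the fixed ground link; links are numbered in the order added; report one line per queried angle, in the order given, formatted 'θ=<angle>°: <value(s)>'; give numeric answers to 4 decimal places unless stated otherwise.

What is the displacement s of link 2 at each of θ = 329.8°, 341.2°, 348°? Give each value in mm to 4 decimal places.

seg 1 [0°–63.4°] cycloidal, h=10: full span → s += 10 → s = 10.0000
seg 2 [63.4°–120.2°] dwell: s stays 10.0000
seg 3 [120.2°–213.9°] uniform, h=-5: full span → s += -5 → s = 5.0000
seg 4 [213.9°–295.7°] cycloidal, h=16: full span → s += 16 → s = 21.0000
seg 5 [295.7°–360°] uniform, h=-21: θ=329.8° here. β=34.1, B=64.3. -21·34.1/64.3 = -11.1369 → s = 9.8631
seg 5 [295.7°–360°] uniform, h=-21: θ=341.2° here. β=45.5, B=64.3. -21·45.5/64.3 = -14.8600 → s = 6.1400
seg 5 [295.7°–360°] uniform, h=-21: θ=348° here. β=52.3, B=64.3. -21·52.3/64.3 = -17.0809 → s = 3.9191

θ=329.8°: 9.8631
θ=341.2°: 6.1400
θ=348°: 3.9191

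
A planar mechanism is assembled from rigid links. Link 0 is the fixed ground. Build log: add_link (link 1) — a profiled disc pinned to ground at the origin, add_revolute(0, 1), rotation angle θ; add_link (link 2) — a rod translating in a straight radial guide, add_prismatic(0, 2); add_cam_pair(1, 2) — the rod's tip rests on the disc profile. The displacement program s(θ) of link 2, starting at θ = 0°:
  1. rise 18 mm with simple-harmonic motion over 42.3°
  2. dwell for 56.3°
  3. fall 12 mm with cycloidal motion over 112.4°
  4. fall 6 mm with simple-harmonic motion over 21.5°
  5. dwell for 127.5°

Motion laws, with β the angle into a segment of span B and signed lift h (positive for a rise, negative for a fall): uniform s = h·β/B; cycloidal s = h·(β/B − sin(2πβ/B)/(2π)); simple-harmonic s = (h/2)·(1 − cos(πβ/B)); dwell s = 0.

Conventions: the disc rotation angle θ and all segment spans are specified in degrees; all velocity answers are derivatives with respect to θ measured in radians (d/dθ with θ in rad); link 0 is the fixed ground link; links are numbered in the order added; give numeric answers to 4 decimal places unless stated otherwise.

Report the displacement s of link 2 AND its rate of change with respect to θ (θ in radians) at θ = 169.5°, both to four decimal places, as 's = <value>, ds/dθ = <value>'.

seg 1 [0°–42.3°] simple-harmonic, h=18: full span → s += 18 → s = 18.0000
seg 2 [42.3°–98.6°] dwell: s stays 18.0000
seg 3 [98.6°–211°] cycloidal, h=-12: θ=169.5° here. β=70.9, B=112.4. -12·(0.6308 − sin(2π·0.6308)/(2π)) = -8.9680 → s = 9.0320
velocity in seg [98.6°–211°] (cycloidal), θ in radians: β = 70.9° = 1.2374 rad, B = 112.4° = 1.9618 rad; ds/dθ = (h/B)(1 − cos(2πβ/B)) = ((-12)/1.9618)(1 − cos(2π·0.6308)) = -10.282367 mm/rad

s = 9.0320, ds/dθ = -10.2824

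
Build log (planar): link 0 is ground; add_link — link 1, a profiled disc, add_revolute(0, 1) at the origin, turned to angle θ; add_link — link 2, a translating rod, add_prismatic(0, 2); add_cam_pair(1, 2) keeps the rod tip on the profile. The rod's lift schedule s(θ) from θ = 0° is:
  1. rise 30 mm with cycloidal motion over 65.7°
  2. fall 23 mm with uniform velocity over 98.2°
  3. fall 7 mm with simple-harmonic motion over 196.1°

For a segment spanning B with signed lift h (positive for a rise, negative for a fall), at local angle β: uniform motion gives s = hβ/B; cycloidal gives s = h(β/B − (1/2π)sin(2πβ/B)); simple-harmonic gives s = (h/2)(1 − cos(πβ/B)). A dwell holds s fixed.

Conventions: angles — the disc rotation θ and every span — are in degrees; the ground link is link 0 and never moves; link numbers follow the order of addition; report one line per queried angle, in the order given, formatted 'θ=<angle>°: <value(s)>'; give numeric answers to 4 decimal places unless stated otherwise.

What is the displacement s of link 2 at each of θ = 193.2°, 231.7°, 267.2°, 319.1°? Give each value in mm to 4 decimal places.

seg 1 [0°–65.7°] cycloidal, h=30: full span → s += 30 → s = 30.0000
seg 2 [65.7°–163.9°] uniform, h=-23: full span → s += -23 → s = 7.0000
seg 3 [163.9°–360°] simple-harmonic, h=-7: θ=193.2° here. β=29.3, B=196.1. -7/2·(1 − cos(π·0.1494)) = -0.3786 → s = 6.6214
seg 3 [163.9°–360°] simple-harmonic, h=-7: θ=231.7° here. β=67.8, B=196.1. -7/2·(1 − cos(π·0.3457)) = -1.8695 → s = 5.1305
seg 3 [163.9°–360°] simple-harmonic, h=-7: θ=267.2° here. β=103.3, B=196.1. -7/2·(1 − cos(π·0.5268)) = -3.7940 → s = 3.2060
seg 3 [163.9°–360°] simple-harmonic, h=-7: θ=319.1° here. β=155.2, B=196.1. -7/2·(1 − cos(π·0.7914)) = -6.2752 → s = 0.7248

θ=193.2°: 6.6214
θ=231.7°: 5.1305
θ=267.2°: 3.2060
θ=319.1°: 0.7248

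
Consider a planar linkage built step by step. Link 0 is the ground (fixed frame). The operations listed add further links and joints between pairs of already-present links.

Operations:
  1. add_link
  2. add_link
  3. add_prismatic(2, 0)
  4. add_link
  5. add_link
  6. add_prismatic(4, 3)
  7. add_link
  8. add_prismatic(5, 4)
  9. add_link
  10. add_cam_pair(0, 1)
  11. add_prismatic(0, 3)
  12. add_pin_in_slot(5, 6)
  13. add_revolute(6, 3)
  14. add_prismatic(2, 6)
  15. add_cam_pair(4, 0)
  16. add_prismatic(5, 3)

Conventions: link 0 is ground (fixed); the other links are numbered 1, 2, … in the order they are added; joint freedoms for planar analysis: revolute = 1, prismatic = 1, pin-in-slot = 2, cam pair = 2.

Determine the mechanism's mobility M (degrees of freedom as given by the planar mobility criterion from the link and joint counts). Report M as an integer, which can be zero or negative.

L=1 J1=0 J2=0
add link → L=2 J1=0 J2=0
add link → L=3 J1=0 J2=0
P@2,0 dof=1 J1 → L=3 J1=1 J2=0
add link → L=4 J1=1 J2=0
add link → L=5 J1=1 J2=0
P@4,3 dof=1 J1 → L=5 J1=2 J2=0
add link → L=6 J1=2 J2=0
P@5,4 dof=1 J1 → L=6 J1=3 J2=0
add link → L=7 J1=3 J2=0
C@0,1 dof=2 J2 → L=7 J1=3 J2=1
P@0,3 dof=1 J1 → L=7 J1=4 J2=1
PS@5,6 dof=2 J2 → L=7 J1=4 J2=2
R@6,3 dof=1 J1 → L=7 J1=5 J2=2
P@2,6 dof=1 J1 → L=7 J1=6 J2=2
C@4,0 dof=2 J2 → L=7 J1=6 J2=3
P@5,3 dof=1 J1 → L=7 J1=7 J2=3
M=3(L−1)−2J1−J2=3·6−2·7−3=1

M = 1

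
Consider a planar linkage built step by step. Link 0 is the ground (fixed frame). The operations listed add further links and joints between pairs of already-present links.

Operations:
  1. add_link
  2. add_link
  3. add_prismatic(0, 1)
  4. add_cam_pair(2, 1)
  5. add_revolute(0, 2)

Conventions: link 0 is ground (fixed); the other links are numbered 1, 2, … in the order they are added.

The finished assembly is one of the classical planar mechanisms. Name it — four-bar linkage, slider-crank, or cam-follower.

links: 3 (incl. ground); joints: 1 revolute, 1 prismatic, 1 higher (cam) pair, forming one closed loop
3 links, revolute + prismatic + higher pair in one loop → cam-follower

cam-follower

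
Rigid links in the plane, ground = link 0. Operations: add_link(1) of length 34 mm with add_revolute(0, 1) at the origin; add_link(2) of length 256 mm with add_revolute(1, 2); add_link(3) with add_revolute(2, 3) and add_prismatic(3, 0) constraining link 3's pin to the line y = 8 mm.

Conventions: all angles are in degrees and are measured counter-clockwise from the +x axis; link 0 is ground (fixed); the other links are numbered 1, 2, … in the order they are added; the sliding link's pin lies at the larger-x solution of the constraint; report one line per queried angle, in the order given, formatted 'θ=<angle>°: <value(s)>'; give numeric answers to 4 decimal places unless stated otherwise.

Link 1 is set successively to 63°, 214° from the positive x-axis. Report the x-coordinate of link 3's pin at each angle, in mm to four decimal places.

geometry: r = 34 mm, L = 256 mm, e = 8 mm
θ=63°: crank pin P = (r cos θ, r sin θ) = (15.435677, 30.294222)
θ=63°: h = r sin θ − e = 30.294222 − 8 = 22.294222
θ=63°: x = r cos θ + √(L² − h²) = 15.435677 + 255.027386 = 270.463063
θ=214°: crank pin P = (r cos θ, r sin θ) = (-28.187277, -19.012559)
θ=214°: h = r sin θ − e = -19.012559 − 8 = -27.012559
θ=214°: x = r cos θ + √(L² − h²) = -28.187277 + 254.570858 = 226.383580

θ=63°: 270.4631
θ=214°: 226.3836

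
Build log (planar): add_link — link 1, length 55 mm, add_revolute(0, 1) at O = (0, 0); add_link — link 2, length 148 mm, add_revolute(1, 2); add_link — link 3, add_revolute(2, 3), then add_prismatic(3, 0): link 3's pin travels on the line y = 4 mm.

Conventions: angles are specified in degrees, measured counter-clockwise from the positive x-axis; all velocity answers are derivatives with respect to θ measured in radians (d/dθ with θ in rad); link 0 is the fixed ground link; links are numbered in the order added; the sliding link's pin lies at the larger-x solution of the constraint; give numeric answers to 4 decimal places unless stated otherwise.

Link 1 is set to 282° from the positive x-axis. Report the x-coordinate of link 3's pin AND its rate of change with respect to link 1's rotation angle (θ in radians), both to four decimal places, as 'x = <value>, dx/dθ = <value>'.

geometry: r = 55 mm, L = 148 mm, e = 4 mm
crank pin P = (r cos θ, r sin θ) = (11.435143, -53.798118)
h = r sin θ − e = -53.798118 − 4 = -57.798118
x = r cos θ + √(L² − h²) = 11.435143 + 136.247486 = 147.682629
dx/dθ = −r sin θ − h·r cos θ/√(L² − h²) (θ in radians; h = -57.798118) = 58.649068

x = 147.6826, dx/dθ = 58.6491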